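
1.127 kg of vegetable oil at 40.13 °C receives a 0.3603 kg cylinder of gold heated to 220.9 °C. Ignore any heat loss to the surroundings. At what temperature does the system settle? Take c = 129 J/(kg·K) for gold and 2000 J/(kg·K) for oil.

T_f ≈ 43.8 °C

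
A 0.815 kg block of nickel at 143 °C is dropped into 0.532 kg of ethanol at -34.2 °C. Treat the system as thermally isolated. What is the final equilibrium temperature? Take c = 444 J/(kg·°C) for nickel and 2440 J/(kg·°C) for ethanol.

T_f ≈ 4.4 °C

Heat gained plus heat lost sum to zero:
0.815*444*(T − 143) + 0.532*2440*(T − (-34.2)) = 0
361.86(T − 143) + 1298.1(T − (-34.2)) = 0
1659.9 T = 7351.6
T ≈ 4.43 °C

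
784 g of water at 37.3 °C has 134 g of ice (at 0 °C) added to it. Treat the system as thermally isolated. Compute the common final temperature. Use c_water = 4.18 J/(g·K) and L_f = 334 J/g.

T_f ≈ 20.2 °C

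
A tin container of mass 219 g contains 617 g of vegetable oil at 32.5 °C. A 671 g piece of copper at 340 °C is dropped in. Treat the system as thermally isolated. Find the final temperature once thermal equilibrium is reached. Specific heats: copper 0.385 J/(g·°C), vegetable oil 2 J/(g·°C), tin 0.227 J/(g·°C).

T_f ≈ 84.0 °C

T_f is the heat-capacity-weighted average of the initial temperatures:
T_f = (258.33*340 + 1234*32.5 + 49.71*32.5) / (258.33 + 1234 + 49.71)
    = 129555 / 1542 ≈ 84.01 °C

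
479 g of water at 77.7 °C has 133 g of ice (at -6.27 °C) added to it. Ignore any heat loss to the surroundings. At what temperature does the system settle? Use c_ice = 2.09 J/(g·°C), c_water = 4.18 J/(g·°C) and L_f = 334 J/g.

Heat gained plus heat lost sum to zero:
warm ice to 0 °C: 133×2.09×(0 − (-6.27)) = 1742.9
  fusion: m_ice L_f = 133×334 = 44422
  warm the meltwater: 555.94 T
  water: 2002.2(T − 77.7)
2558.2 T = 155572 − 46165 = 109408
T ≈ 42.77 °C — above 0 °C, consistent with complete melting.

T_f ≈ 42.8 °C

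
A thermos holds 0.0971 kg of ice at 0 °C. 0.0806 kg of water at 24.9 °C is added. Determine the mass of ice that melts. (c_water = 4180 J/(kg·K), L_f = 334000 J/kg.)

m_melted ≈ 0.0251 kg

Cooling the water to 0 °C releases 0.0806·4180·24.9 = 8389 J.
Fully melting the ice requires m_ice L_f = 0.0971·334000 = 32431 J.
That's not enough to melt it all — equilibrium is at 0 °C with ice remaining.
m_melt = 8389 / L_f = 0.02512 kg.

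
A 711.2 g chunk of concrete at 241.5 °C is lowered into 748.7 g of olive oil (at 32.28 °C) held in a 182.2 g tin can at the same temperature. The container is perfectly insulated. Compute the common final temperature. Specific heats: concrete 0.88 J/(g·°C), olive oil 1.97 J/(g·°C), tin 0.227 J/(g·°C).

T_f ≈ 93.4 °C

Setting the total heat transfer to zero:
711.2*0.88*(T − 241.5) + 748.7*1.97*(T − 32.28) + 182.2*0.227*(T − 32.28) = 0
2142.2 T = 200090
T = 200090 / 2142.2 = 93.4 °C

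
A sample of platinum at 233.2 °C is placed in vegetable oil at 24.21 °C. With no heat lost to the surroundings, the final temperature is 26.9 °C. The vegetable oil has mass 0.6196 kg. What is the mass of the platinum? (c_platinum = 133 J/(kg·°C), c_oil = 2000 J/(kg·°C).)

m ≈ 0.121 kg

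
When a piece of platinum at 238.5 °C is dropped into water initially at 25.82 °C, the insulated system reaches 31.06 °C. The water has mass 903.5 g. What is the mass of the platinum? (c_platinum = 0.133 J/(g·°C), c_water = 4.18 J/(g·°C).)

Heat lost by the platinum = heat gained by the water:
m·0.133·(238.5 − 31.06) = 903.5·4.18·(31.06 − 25.82)
27.59 m = 19790  ⇒  m ≈ 717.3 g

m ≈ 717 g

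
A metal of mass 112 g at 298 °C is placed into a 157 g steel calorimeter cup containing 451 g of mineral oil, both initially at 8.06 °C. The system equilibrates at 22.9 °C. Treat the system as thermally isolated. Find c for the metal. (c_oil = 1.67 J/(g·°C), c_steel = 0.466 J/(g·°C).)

Taking heat into each body as positive, Σ m c ΔT = 0:
112·c·(22.9 − 298) + 451·1.67·(22.9 − 8.06) + 157·0.466·(22.9 − 8.06) = 0
-30811 c = -12263
c = -12263/-30811 ≈ 0.398 J/(g·°C)

c ≈ 0.398 J/(g·°C)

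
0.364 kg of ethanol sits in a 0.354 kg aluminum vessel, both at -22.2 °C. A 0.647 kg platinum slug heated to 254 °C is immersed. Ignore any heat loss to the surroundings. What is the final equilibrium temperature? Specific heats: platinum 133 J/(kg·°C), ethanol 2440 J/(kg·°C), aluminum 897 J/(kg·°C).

T_f ≈ -3.8 °C

With ΣQ=0 the equilibrium temperature is the m·c-weighted mean:
T_f = (86.05·254 + 888.16·(-22.2) + 317.54·(-22.2)) / (86.05 + 888.16 + 317.54)
    = -4909.5 / 1291.7 ≈ -3.80 °C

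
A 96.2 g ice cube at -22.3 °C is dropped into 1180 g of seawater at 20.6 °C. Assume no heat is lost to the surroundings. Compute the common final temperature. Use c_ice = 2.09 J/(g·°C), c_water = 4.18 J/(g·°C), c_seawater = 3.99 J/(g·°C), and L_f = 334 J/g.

Setting the total heat transfer to zero:
warm ice to 0 °C: 96.2·2.09·(0 − (-22.3)) = 4483.6
  fusion: m_ice L_f = 96.2·334 = 32131
  warm the meltwater: 402.12 T
  seawater: 4708.2(T − 20.6)
5110.3 T = 96989 − 36614 = 60375
T ≈ 11.81 °C — above 0 °C, consistent with complete melting.

T_f ≈ 11.8 °C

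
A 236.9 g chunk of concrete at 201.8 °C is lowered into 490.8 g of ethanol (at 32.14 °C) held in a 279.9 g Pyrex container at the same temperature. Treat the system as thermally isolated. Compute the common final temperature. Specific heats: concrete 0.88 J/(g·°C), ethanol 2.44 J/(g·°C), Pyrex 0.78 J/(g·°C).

Setting the total heat transfer to zero:
236.9*0.88*(T − 201.8) + 490.8*2.44*(T − 32.14) + 279.9*0.78*(T − 32.14) = 0
(208.47 + 1197.6 + 218.32) T = 208.47*201.8 + 1197.6*32.14 + 218.32*32.14
T = 87576 / 1624.3 = 53.9 °C

T_f ≈ 53.9 °C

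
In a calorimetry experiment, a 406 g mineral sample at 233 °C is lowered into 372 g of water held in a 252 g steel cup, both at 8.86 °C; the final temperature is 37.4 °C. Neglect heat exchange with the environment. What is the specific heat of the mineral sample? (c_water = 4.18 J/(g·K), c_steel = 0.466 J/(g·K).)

Setting the total heat transfer to zero:
406×c×(37.4 − 233) + 372×4.18×(37.4 − 8.86) + 252×0.466×(37.4 − 8.86) = 0
-79414 c = -47730
c = -47730/-79414 ≈ 0.601 J/(g·K)

c ≈ 0.601 J/(g·K)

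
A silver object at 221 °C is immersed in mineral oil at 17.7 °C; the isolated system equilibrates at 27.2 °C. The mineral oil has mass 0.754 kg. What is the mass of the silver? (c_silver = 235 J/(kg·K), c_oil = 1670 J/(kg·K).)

m ≈ 0.263 kg

|Q_silver| = |Q_oil|:
m·235·(221 − 27.2) = 0.754·1670·(27.2 − 17.7)
45543 m = 11962  ⇒  m ≈ 0.2627 kg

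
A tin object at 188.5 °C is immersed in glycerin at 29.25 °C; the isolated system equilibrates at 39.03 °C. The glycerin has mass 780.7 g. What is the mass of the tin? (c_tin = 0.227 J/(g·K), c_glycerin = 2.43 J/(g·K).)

|Q_tin| = |Q_glycerin|:
m·0.227·(188.5 − 39.03) = 780.7·2.43·(39.03 − 29.25)
33.93 m = 18554  ⇒  m ≈ 546.8 g

m ≈ 547 g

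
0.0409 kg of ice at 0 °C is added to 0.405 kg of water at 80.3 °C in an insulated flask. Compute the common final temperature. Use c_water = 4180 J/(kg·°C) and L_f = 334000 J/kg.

T_f ≈ 65.6 °C

Energy conservation, ΣQ = 0:
fusion: m_ice L_f = 0.0409·334000 = 13661
  meltwater 0→T: 0.0409·4180·T = 170.96 T
  water: 1692.9(T − 80.3)
1863.9 T = 135940 − 13661 = 122279
T ≈ 65.61 °C. Since T > 0 °C, the all-ice-melts assumption holds.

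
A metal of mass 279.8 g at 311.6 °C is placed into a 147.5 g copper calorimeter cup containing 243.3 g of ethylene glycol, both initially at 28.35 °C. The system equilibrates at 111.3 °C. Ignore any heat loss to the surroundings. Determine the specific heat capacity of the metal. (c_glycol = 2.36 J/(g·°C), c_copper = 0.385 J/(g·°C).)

c ≈ 0.934 J/(g·°C)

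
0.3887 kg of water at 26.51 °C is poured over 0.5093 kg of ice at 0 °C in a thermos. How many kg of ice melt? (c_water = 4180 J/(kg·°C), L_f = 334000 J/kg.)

m_melted ≈ 0.129 kg

Heat available from the water dropping to 0 °C: 0.3887×4180×26.51 = 43073 J.
Fully melting the ice requires m_ice L_f = 0.5093×334000 = 170106 J.
43073 J < 170106 J, so only part of the ice melts and the system sits at 0 °C.
m_melt = 43073 / L_f = 0.129 kg.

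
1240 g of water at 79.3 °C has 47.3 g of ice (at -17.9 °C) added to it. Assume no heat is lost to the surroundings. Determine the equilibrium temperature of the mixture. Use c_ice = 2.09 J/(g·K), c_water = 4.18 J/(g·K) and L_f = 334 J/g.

Sum of m c ΔT and latent-heat terms is zero:
ice -17.9→0 °C: 47.3×2.09×17.9 = 1769.5; latent heat to melt: 47.3×334 = 15798; warm the meltwater: 197.71 T; water: 5183.2(T − 79.3)
5380.9 T = 411028 − 17568 = 393460
T ≈ 73.12 °C — above 0 °C, consistent with complete melting.

T_f ≈ 73.1 °C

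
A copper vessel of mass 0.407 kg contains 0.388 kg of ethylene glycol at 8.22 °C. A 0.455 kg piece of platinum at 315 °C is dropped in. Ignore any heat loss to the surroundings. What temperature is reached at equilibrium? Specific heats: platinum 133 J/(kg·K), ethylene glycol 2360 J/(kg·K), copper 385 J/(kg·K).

Let T be the final temperature. ΣQ_i = 0:
0.455*133*(T − 315) + 0.388*2360*(T − 8.22) + 0.407*385*(T − 8.22) = 0
60.52(T − 315) + 915.68(T − 8.22) + 156.69(T − 8.22) = 0
1132.9 T = 27877
T ≈ 24.61 °C

T_f ≈ 24.6 °C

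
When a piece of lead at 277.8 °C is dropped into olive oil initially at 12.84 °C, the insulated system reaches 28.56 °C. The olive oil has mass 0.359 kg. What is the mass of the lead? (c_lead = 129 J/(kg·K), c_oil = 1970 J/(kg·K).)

m ≈ 0.346 kg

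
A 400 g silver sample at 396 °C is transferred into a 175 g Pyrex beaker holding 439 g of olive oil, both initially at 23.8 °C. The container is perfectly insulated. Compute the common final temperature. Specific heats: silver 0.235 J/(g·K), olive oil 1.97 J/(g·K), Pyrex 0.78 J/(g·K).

T_f ≈ 55.7 °C

With ΣQ=0 the equilibrium temperature is the m·c-weighted mean:
T_f = (94*396 + 864.83*23.8 + 136.5*23.8) / (94 + 864.83 + 136.5)
    = 61056 / 1095.3 ≈ 55.74 °C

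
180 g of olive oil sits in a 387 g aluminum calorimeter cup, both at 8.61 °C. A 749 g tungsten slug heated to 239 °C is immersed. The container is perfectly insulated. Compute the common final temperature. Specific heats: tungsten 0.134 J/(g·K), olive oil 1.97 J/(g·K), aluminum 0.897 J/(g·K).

Net heat exchanged in the isolated system is zero:
749×0.134×(T − 239) + 180×1.97×(T − 8.61) + 387×0.897×(T − 8.61) = 0
100.37(T − 239) + 354.6(T − 8.61) + 347.14(T − 8.61) = 0
(100.37 + 354.6 + 347.14) T = 100.37×239 + 354.6×8.61 + 347.14×8.61
T ≈ 37.44 °C

T_f ≈ 37.4 °C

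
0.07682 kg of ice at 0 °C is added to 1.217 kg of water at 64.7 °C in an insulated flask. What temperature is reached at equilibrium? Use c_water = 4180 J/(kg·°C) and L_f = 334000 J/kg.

T_f ≈ 56.1 °C

Taking heat into each body as positive, Σ m c ΔT = 0:
latent heat to melt: 0.07682×334000 = 25658
  meltwater 0→T: 0.07682×4180×T = 321.11 T
  water cools: 1.217×4180×(T − 64.7) = 5087.1(T − 64.7)
5408.2 T = 329133 − 25658 = 303475
T ≈ 56.11 °C. Since T > 0 °C, the all-ice-melts assumption holds.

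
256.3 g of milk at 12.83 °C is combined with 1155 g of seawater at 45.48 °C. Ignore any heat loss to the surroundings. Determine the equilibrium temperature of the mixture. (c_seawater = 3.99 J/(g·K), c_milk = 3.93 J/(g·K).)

T_f ≈ 39.6 °C

T_f = Σ m_i c_i T_i / Σ m_i c_i:
T_f = (4608.4·45.48 + 1007.3·12.83) / (4608.4 + 1007.3)
    = 222515 / 5615.7 ≈ 39.62 °C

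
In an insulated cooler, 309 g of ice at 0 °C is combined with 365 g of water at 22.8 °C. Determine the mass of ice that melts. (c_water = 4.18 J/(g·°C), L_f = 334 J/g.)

m_melted ≈ 104 g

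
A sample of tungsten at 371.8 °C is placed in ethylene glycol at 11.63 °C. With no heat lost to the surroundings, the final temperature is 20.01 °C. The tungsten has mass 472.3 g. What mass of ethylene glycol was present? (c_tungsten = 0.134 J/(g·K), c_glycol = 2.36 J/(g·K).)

Setting the total heat transfer to zero:
472.3·0.134·(20.01 − 371.8) + m·2.36·(20.01 − 11.63) = 0
19.78 m = 22264
m = 22264/19.78 ≈ 1126 g

m ≈ 1130 g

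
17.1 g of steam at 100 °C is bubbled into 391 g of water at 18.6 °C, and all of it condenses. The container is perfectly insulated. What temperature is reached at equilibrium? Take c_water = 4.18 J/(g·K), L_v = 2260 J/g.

Setting the total heat transfer to zero:
condense steam: −17.1×2260 = −38646
  condensate cools 100→T: 17.1×4.18×(T − 100) = 71.48(T − 100)
  original water: 1634.4(T − 18.6)
1705.9 T = 38646 + 7147.8 + 30399 = 76193
T ≈ 44.67 °C, under the boiling point, so the assumption holds.

T_f ≈ 44.7 °C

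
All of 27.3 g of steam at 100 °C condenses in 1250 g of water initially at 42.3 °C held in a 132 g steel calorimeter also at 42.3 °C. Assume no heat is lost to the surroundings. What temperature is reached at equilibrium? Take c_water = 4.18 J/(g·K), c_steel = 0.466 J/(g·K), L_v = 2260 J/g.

T_f ≈ 54.9 °C

Setting the total heat transfer to zero:
condense steam: −27.3·2260 = −61698; condensate cools 100→T: 27.3·4.18·(T − 100) = 114.11(T − 100); original water: 5225(T − 42.3); steel cup: 132·0.466·(T − 42.3) = 61.51(T − 42.3)
5400.6 T = 61698 + 11411 + 223619 = 296729
T ≈ 54.94 °C — below 100 °C, confirming all the steam condensed.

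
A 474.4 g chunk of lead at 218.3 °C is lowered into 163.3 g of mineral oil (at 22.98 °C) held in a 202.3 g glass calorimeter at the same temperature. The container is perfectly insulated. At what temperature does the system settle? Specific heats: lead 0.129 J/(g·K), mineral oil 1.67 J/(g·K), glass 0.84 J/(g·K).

T_f ≈ 46.7 °C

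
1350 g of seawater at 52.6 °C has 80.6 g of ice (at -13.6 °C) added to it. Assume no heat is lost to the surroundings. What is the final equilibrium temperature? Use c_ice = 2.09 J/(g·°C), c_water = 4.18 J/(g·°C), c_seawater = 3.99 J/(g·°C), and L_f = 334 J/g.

T_f ≈ 44.4 °C

Net heat exchanged in the isolated system is zero:
ice -13.6→0 °C: 80.6×2.09×13.6 = 2291; melt ice: 80.6×334 = 26920; warm the meltwater: 336.91 T; seawater: 5386.5(T − 52.6)
5723.4 T = 283330 − 29211 = 254119
T ≈ 44.40 °C. Since T > 0 °C, the all-ice-melts assumption holds.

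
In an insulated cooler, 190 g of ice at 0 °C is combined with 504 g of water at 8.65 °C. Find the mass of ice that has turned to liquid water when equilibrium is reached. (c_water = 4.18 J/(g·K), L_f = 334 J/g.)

m_melted ≈ 54.6 g

Heat available from the water dropping to 0 °C: 504·4.18·8.65 = 18223 J.
Melting all 190 g of ice would need 190·334 = 63460 J.
That's not enough to melt it all — equilibrium is at 0 °C with ice remaining.
Mass melted = 18223/334 ≈ 54.56 g.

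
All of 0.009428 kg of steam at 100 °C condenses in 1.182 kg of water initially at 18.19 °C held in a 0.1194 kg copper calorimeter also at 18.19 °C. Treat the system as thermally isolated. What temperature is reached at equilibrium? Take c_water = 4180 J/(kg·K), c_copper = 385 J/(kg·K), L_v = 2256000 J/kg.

Energy conservation, ΣQ = 0:
condense steam: −0.009428·2256000 = −21270; condensed water 100 °C→T: 39.41(T − 100); water warms: 1.182·4180·(T − 18.19) = 4940.8(T − 18.19); cup: 45.97(T − 18.19)
5026.1 T = 21270 + 3940.9 + 90709 = 115919
T ≈ 23.06 °C — below 100 °C, confirming all the steam condensed.

T_f ≈ 23.1 °C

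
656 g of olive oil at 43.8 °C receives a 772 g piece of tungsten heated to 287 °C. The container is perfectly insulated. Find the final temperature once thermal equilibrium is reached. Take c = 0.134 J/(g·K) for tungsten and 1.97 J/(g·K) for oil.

Setting the total heat transfer to zero:
772*0.134*(T − 287) + 656*1.97*(T − 43.8) = 0
103.45(T − 287) + 1292.3(T − 43.8) = 0
1395.8 T = 86293
T = 86293/1395.8 ≈ 61.82 °C

T_f ≈ 61.8 °C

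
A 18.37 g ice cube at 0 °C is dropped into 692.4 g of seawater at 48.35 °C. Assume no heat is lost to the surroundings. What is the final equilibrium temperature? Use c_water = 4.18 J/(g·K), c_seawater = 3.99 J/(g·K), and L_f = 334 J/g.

T_f ≈ 44.9 °C

Taking heat into each body as positive, Σ m c ΔT = 0:
melt ice: 18.37×334 = 6135.6; warm the meltwater: 76.79 T; seawater: 2762.7(T − 48.35)
2839.5 T = 133575 − 6135.6 = 127440
T ≈ 44.88 °C. Since T > 0 °C, the all-ice-melts assumption holds.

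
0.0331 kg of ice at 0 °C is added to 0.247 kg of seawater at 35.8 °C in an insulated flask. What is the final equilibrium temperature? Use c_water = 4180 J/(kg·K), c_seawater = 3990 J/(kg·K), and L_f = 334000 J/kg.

Let T be the final temperature. ΣQ_i = 0:
latent heat to melt: 0.0331·334000 = 11055
  meltwater 0→T: 0.0331·4180·T = 138.36 T
  seawater cools: 0.247·3990·(T − 35.8) = 985.53(T − 35.8)
1123.9 T = 35282 − 11055 = 24227
T ≈ 21.56 °C (positive, so assuming full melt was valid).

T_f ≈ 21.6 °C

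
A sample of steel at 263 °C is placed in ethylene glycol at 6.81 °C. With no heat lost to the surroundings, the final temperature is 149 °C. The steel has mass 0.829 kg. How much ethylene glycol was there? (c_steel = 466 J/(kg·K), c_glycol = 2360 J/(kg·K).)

Heat gained plus heat lost sum to zero:
0.829×466×(149 − 263) + m×2360×(149 − 6.81) = 0
335568 m = 44040
m = 44040/335568 ≈ 0.1312 kg

m ≈ 0.131 kg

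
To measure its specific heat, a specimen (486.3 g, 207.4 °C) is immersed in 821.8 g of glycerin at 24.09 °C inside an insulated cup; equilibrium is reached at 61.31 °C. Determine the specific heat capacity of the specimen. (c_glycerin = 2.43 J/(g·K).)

c ≈ 1.05 J/(g·K)

Taking heat into each body as positive, Σ m c ΔT = 0:
486.3×c×(61.31 − 207.4) + 821.8×2.43×(61.31 − 24.09) = 0
-71044 c = -74327
c = -74327/-71044 ≈ 1.046 J/(g·K)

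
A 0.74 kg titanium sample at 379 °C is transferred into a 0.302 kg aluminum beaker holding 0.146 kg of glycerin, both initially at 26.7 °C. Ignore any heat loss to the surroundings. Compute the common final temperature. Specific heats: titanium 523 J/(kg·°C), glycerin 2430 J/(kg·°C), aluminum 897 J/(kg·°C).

T_f ≈ 161.3 °C

Energy conservation, ΣQ = 0:
0.74*523*(T − 379) + 0.146*2430*(T − 26.7) + 0.302*897*(T − 26.7) = 0
387.02(T − 379) + 354.78(T − 26.7) + 270.89(T − 26.7) = 0
(387.02 + 354.78 + 270.89) T = 387.02*379 + 354.78*26.7 + 270.89*26.7
T ≈ 161.34 °C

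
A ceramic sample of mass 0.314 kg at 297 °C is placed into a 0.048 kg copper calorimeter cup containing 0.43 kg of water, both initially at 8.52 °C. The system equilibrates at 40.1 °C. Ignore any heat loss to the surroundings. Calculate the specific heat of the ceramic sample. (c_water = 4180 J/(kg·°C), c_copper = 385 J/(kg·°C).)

c ≈ 711 J/(kg·°C)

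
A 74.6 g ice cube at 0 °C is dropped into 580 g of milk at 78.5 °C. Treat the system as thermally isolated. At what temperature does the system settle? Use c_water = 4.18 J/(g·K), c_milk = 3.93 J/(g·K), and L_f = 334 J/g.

Let T be the final temperature. ΣQ_i = 0:
latent heat to melt: 74.6×334 = 24916; meltwater 0→T: 74.6×4.18×T = 311.83 T; milk: 2279.4(T − 78.5)
2591.2 T = 178933 − 24916 = 154016
T ≈ 59.44 °C. Since T > 0 °C, the all-ice-melts assumption holds.

T_f ≈ 59.4 °C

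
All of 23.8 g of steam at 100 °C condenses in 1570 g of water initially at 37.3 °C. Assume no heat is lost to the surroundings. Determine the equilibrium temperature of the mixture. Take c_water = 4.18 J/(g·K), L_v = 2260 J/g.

Let T be the final temperature. ΣQ_i = 0:
latent heat released on condensation: 23.8·2260 = 53788; condensate cools 100→T: 23.8·4.18·(T − 100) = 99.48(T − 100); water warms: 1570·4.18·(T − 37.3) = 6562.6(T − 37.3)
6662.1 T = 53788 + 9948.4 + 244785 = 308521
T ≈ 46.31 °C (< 100 °C, so full condensation is consistent).

T_f ≈ 46.3 °C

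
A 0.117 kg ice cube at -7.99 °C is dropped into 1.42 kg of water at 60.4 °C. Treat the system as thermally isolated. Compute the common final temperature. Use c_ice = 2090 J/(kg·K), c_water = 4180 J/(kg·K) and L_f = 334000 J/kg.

T_f ≈ 49.4 °C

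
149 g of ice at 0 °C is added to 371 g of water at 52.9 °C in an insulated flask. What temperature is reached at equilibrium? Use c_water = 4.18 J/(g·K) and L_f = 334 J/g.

T_f ≈ 14.8 °C

Let T be the final temperature. ΣQ_i = 0:
melt ice: 149×334 = 49766; warm the meltwater: 622.82 T; water: 1550.8(T − 52.9)
2173.6 T = 82036 − 49766 = 32270
T ≈ 14.85 °C. Since T > 0 °C, the all-ice-melts assumption holds.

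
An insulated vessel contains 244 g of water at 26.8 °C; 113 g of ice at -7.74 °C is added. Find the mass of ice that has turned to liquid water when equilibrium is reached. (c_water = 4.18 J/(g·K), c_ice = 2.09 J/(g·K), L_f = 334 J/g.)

Heat available from the water dropping to 0 °C: 244·4.18·26.8 = 27334 J.
Of that, 113·2.09·7.74 = 1828 J goes to bring the ice to 0 °C, leaving 25506 J.
Fully melting the ice requires m_ice L_f = 113·334 = 37742 J.
That's not enough to melt it all — equilibrium is at 0 °C with ice remaining.
m_melt = 25506 / L_f = 76.36 g.

m_melted ≈ 76.4 g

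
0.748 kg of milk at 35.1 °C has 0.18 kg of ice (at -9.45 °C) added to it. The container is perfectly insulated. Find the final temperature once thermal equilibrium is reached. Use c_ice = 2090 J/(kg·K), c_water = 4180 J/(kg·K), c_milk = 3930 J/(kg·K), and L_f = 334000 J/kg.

T_f ≈ 10.7 °C

Net heat exchanged in the isolated system is zero:
warm ice to 0 °C: 0.18×2090×(0 − (-9.45)) = 3555.1
  melt ice: 0.18×334000 = 60120
  warm the meltwater: 752.4 T
  milk cools: 0.748×3930×(T − 35.1) = 2939.6(T − 35.1)
3692 T = 103181 − 63675 = 39506
T ≈ 10.70 °C. Since T > 0 °C, the all-ice-melts assumption holds.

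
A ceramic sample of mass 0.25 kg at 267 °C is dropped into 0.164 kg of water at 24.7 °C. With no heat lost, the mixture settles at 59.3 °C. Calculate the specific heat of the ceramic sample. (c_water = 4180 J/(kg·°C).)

Heat lost by the ceramic sample = heat gained by the water:
0.25·c·(267 − 59.3) = 0.164·4180·(59.3 − 24.7)
51.92 c = 23719  ⇒  c ≈ 456.8 J/(kg·°C)

c ≈ 457 J/(kg·°C)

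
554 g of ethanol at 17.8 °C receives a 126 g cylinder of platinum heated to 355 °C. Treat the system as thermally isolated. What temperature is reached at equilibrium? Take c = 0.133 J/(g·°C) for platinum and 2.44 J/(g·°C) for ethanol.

T_f ≈ 21.9 °C

Conservation of energy gives ΣQ = 0:
126*0.133*(T − 355) + 554*2.44*(T − 17.8) = 0
16.76(T − 355) + 1351.8(T − 17.8) = 0
1368.5 T = 30010
T = 30010 / 1368.5 = 21.9 °C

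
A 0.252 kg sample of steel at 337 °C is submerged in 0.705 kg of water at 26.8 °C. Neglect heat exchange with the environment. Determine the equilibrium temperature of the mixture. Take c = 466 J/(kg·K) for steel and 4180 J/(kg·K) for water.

T_f ≈ 38.7 °C

|Q_steel| = |Q_water|:
0.252×466×(337 − T) = 0.705×4180×(T − 26.8)
117.43(337 − T) = 2946.9(T − 26.8)
3064.3 T = 118552  ⇒  T ≈ 38.69 °C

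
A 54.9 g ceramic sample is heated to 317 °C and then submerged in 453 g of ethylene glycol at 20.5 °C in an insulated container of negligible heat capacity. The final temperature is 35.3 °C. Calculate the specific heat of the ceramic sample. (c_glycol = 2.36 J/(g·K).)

c ≈ 1.02 J/(g·K)

Let T be the final temperature. ΣQ_i = 0:
54.9·c·(35.3 − 317) + 453·2.36·(35.3 − 20.5) = 0
-15465 c = -15822
c = -15822/-15465 ≈ 1.023 J/(g·K)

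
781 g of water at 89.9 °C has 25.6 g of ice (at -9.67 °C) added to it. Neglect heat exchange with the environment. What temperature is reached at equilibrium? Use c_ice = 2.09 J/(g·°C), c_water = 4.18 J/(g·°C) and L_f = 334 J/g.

Sum of m c ΔT and latent-heat terms is zero:
ice -9.67→0 °C: 25.6×2.09×9.67 = 517.38; fusion: m_ice L_f = 25.6×334 = 8550.4; warm the meltwater: 107.01 T; water cools: 781×4.18×(T − 89.9) = 3264.6(T − 89.9)
3371.6 T = 293486 − 9067.8 = 284418
T ≈ 84.36 °C (positive, so assuming full melt was valid).

T_f ≈ 84.4 °C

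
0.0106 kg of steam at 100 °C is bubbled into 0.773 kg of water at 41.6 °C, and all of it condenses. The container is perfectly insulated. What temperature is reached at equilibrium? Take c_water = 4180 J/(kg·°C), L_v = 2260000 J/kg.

T_f ≈ 49.7 °C

Heat gained plus heat lost sum to zero:
condense steam: −0.0106·2260000 = −23956; condensed water 100 °C→T: 44.31(T − 100); water warms: 0.773·4180·(T − 41.6) = 3231.1(T − 41.6)
3275.4 T = 23956 + 4430.8 + 134415 = 162802
T ≈ 49.70 °C, under the boiling point, so the assumption holds.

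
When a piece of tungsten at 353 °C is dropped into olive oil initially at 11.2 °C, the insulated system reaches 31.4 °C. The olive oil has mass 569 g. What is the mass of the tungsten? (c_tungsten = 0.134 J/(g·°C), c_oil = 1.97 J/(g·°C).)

m ≈ 525 g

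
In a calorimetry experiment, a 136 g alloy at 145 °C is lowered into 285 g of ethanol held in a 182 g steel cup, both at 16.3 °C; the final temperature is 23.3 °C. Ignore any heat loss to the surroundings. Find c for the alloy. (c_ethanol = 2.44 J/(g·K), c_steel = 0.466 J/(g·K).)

c ≈ 0.33 J/(g·K)

Net heat exchanged in the isolated system is zero:
136·c·(23.3 − 145) + 285·2.44·(23.3 − 16.3) + 182·0.466·(23.3 − 16.3) = 0
-16551 c = -5461.5
c = -5461.5/-16551 ≈ 0.33 J/(g·K)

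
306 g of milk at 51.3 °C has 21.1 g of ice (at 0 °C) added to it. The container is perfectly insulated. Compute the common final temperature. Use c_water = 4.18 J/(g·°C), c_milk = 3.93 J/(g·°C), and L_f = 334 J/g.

Net heat exchanged in the isolated system is zero:
latent heat to melt: 21.1·334 = 7047.4
  meltwater 0→T: 21.1·4.18·T = 88.2 T
  milk: 1202.6(T − 51.3)
1290.8 T = 61692 − 7047.4 = 54645
T ≈ 42.33 °C (positive, so assuming full melt was valid).

T_f ≈ 42.3 °C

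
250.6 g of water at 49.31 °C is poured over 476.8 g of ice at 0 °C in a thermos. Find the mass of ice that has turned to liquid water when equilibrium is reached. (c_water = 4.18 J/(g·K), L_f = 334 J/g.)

m_melted ≈ 155 g

Water can give up m c ΔT = 250.6·4.18·49.31 = 51653 J before reaching 0 °C.
Fully melting the ice requires m_ice L_f = 476.8·334 = 159251 J.
Since 51653 < 159251 J, not all the ice melts; equilibrium is at 0 °C.
m_melted·334 = 51653  ⇒  m_melted ≈ 154.6 g.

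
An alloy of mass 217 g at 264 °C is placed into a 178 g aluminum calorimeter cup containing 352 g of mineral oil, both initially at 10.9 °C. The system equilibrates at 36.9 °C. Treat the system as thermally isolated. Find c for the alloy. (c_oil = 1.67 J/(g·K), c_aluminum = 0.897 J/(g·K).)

Net heat exchanged in the isolated system is zero:
217·c·(36.9 − 264) + 352·1.67·(36.9 − 10.9) + 178·0.897·(36.9 − 10.9) = 0
-49281 c = -19435
c = -19435/-49281 ≈ 0.3944 J/(g·K)

c ≈ 0.394 J/(g·K)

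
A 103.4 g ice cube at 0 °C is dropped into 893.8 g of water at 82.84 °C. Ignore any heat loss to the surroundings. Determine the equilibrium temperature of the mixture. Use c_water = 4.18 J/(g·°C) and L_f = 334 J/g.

T_f ≈ 66.0 °C

Setting the total heat transfer to zero:
fusion: m_ice L_f = 103.4×334 = 34536
  warm the meltwater: 432.21 T
  water: 3736.1(T − 82.84)
4168.3 T = 309497 − 34536 = 274962
T ≈ 65.96 °C — above 0 °C, consistent with complete melting.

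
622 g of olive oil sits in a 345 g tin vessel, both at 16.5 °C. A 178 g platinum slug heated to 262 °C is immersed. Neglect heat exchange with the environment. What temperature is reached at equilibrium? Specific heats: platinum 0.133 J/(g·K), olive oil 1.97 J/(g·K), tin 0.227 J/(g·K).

T_f ≈ 20.9 °C

With ΣQ=0 the equilibrium temperature is the m·c-weighted mean:
T_f = (23.67×262 + 1225.3×16.5 + 78.31×16.5) / (23.67 + 1225.3 + 78.31)
    = 27713 / 1327.3 ≈ 20.88 °C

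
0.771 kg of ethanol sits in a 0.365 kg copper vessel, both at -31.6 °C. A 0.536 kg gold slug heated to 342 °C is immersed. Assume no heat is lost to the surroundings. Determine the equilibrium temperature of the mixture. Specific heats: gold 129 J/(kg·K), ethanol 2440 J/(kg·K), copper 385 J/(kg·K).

T_f ≈ -19.2 °C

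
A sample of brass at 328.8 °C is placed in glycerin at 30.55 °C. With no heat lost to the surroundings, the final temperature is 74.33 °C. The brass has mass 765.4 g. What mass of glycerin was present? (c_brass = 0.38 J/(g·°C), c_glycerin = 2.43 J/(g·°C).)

|Q_brass| = |Q_glycerin|:
765.4×0.38×(328.8 − 74.33) = m×2.43×(74.33 − 30.55)
106.39 m = 74013  ⇒  m ≈ 695.7 g

m ≈ 696 g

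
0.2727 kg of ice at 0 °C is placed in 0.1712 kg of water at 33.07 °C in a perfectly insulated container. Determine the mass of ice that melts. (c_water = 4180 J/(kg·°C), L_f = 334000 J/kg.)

Water can give up m c ΔT = 0.1712·4180·33.07 = 23665 J before reaching 0 °C.
To melt every bit of ice: 0.2727·334000 = 91082 J.
Since 23665 < 91082 J, not all the ice melts; equilibrium is at 0 °C.
m_melted·334000 = 23665  ⇒  m_melted ≈ 0.07085 kg.

m_melted ≈ 0.0709 kg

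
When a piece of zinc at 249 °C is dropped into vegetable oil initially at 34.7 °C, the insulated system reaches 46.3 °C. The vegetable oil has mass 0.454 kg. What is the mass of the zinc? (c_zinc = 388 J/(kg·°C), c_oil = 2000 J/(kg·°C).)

m ≈ 0.134 kg

|Q_zinc| = |Q_oil|:
m×388×(249 − 46.3) = 0.454×2000×(46.3 − 34.7)
78648 m = 10533  ⇒  m ≈ 0.1339 kg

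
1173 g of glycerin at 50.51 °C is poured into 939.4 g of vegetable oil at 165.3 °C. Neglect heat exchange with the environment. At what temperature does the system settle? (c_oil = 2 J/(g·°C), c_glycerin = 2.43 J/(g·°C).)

T_f ≈ 96.1 °C

Heat lost by the oil equals heat gained by the glycerin:
939.4·2·(165.3 − T) = 1173·2.43·(T − 50.51)
1878.8(165.3 − T) = 2850.4(T − 50.51)
4729.2 T = 454539  ⇒  T ≈ 96.11 °C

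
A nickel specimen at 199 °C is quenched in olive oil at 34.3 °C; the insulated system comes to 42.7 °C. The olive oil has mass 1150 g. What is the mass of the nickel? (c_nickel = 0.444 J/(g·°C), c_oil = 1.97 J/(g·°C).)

Heat gained plus heat lost sum to zero:
m×0.444×(42.7 − 199) + 1150×1.97×(42.7 − 34.3) = 0
-69.4 m = -19030
m = -19030/-69.4 ≈ 274.2 g

m ≈ 274 g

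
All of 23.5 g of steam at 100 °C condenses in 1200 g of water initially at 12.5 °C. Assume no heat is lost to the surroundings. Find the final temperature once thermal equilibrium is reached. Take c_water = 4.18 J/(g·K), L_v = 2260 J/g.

T_f ≈ 24.6 °C

Sum of m c ΔT and latent-heat terms is zero:
latent heat released on condensation: 23.5·2260 = 53110; condensed water 100 °C→T: 98.23(T − 100); original water: 5016(T − 12.5)
5114.2 T = 53110 + 9823 + 62700 = 125633
T ≈ 24.57 °C (< 100 °C, so full condensation is consistent).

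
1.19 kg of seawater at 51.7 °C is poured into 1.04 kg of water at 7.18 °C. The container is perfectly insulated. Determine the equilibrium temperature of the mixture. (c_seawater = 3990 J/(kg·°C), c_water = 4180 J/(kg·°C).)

T_f ≈ 30.4 °C

|Q_seawater| = |Q_water|:
1.19·3990·(51.7 − T) = 1.04·4180·(T − 7.18)
4748.1(51.7 − T) = 4347.2(T − 7.18)
9095.3 T = 276690  ⇒  T ≈ 30.42 °C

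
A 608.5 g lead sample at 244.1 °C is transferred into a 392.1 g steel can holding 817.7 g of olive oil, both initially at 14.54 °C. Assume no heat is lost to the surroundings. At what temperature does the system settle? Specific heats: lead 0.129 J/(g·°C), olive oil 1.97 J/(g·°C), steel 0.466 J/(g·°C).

T_f ≈ 24.2 °C

Net heat exchanged in the isolated system is zero:
608.5*0.129*(T − 244.1) + 817.7*1.97*(T − 14.54) + 392.1*0.466*(T − 14.54) = 0
1872.1 T = 45240
T = 45240 / 1872.1 = 24.2 °C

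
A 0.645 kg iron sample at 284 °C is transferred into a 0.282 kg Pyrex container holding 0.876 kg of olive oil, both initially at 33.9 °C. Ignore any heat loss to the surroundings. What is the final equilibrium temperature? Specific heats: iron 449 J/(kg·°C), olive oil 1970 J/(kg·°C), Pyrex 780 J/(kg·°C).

Energy conservation, ΣQ = 0:
0.645*449*(T − 284) + 0.876*1970*(T − 33.9) + 0.282*780*(T − 33.9) = 0
289.61(T − 284) + 1725.7(T − 33.9) + 219.96(T − 33.9) = 0
2235.3 T = 148206
T = 148206 / 2235.3 = 66.3 °C

T_f ≈ 66.3 °C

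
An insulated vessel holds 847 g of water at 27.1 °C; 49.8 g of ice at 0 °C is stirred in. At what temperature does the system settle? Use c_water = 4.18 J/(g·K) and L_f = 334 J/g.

T_f ≈ 21.2 °C

Sum of m c ΔT and latent-heat terms is zero:
latent heat to melt: 49.8×334 = 16633
  warm the meltwater: 208.16 T
  water: 3540.5(T − 27.1)
3748.6 T = 95946 − 16633 = 79313
T ≈ 21.16 °C — above 0 °C, consistent with complete melting.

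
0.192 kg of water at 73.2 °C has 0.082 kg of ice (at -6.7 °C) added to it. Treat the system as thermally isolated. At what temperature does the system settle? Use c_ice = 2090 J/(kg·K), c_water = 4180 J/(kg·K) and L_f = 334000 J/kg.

Conservation of energy gives ΣQ = 0:
ice -6.7→0 °C: 0.082×2090×6.7 = 1148.2; fusion: m_ice L_f = 0.082×334000 = 27388; meltwater 0→T: 0.082×4180×T = 342.76 T; water: 802.56(T − 73.2)
1145.3 T = 58747 − 28536 = 30211
T ≈ 26.38 °C. Since T > 0 °C, the all-ice-melts assumption holds.

T_f ≈ 26.4 °C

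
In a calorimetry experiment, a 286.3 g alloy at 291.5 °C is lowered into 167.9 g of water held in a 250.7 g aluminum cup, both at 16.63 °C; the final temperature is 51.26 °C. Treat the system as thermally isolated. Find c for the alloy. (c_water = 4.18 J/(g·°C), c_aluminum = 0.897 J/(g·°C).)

c ≈ 0.467 J/(g·°C)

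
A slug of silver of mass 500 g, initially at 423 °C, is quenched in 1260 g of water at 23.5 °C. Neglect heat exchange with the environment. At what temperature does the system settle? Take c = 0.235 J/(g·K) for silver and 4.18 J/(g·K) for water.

T_f = Σ m_i c_i T_i / Σ m_i c_i:
T_f = (117.5*423 + 5266.8*23.5) / (117.5 + 5266.8)
    = 173472 / 5384.3 ≈ 32.22 °C

T_f ≈ 32.2 °C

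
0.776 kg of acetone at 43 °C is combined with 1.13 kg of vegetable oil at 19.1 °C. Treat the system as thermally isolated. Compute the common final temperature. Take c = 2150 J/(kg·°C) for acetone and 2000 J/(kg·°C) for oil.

Setting the total heat transfer to zero:
0.776*2150*(T − 43) + 1.13*2000*(T − 19.1) = 0
(1668.4 + 2260) T = 1668.4*43 + 2260*19.1
T ≈ 29.25 °C

T_f ≈ 29.3 °C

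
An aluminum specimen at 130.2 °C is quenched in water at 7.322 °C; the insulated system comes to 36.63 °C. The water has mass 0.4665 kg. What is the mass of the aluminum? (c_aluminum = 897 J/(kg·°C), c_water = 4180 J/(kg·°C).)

Heat lost by the aluminum = heat gained by the water:
m·897·(130.2 − 36.63) = 0.4665·4180·(36.63 − 7.322)
83932 m = 57150  ⇒  m ≈ 0.6809 kg

m ≈ 0.681 kg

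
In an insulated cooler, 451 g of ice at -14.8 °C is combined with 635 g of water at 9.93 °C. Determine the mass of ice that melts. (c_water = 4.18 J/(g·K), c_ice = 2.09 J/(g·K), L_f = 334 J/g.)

m_melted ≈ 37.1 g

Heat available from the water dropping to 0 °C: 635×4.18×9.93 = 26357 J.
Warming the ice to 0 °C takes 451×2.09×14.8 = 13950 J, leaving 12407 J for melting.
Melting all 451 g of ice would need 451×334 = 150634 J.
12407 J < 150634 J, so only part of the ice melts and the system sits at 0 °C.
Mass melted = 12407/334 ≈ 37.15 g.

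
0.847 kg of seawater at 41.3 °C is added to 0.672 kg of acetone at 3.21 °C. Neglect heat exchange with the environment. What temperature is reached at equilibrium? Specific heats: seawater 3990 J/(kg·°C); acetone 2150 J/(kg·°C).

Setting the total heat transfer to zero:
0.847*3990*(T − 41.3) + 0.672*2150*(T − 3.21) = 0
3379.5(T − 41.3) + 1444.8(T − 3.21) = 0
(3379.5 + 1444.8) T = 3379.5*41.3 + 1444.8*3.21
T ≈ 29.89 °C

T_f ≈ 29.9 °C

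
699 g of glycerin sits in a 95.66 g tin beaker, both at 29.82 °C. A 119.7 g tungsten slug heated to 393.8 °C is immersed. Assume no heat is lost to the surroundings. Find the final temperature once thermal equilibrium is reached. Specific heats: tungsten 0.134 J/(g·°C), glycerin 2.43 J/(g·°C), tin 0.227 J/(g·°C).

Taking heat into each body as positive, Σ m c ΔT = 0:
119.7·0.134·(T − 393.8) + 699·2.43·(T − 29.82) + 95.66·0.227·(T − 29.82) = 0
1736.3 T = 57615
T = 57615 / 1736.3 = 33.2 °C

T_f ≈ 33.2 °C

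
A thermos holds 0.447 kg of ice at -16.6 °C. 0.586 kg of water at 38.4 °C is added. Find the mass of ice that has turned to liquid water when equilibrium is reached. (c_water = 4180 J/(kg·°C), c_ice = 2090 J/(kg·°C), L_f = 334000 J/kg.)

m_melted ≈ 0.235 kg

Cooling the water to 0 °C releases 0.586×4180×38.4 = 94060 J.
Of that, 0.447×2090×16.6 = 15508 J goes to bring the ice to 0 °C, leaving 78552 J.
To melt every bit of ice: 0.447×334000 = 149298 J.
That's not enough to melt it all — equilibrium is at 0 °C with ice remaining.
m_melted×334000 = 78552  ⇒  m_melted ≈ 0.2352 kg.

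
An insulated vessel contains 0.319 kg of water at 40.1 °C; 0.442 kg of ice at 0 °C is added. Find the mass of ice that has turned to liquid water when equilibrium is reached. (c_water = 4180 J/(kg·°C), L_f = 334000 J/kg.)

Heat available from the water dropping to 0 °C: 0.319×4180×40.1 = 53470 J.
To melt every bit of ice: 0.442×334000 = 147628 J.
53470 J < 147628 J, so only part of the ice melts and the system sits at 0 °C.
m_melt = 53470 / L_f = 0.1601 kg.

m_melted ≈ 0.16 kg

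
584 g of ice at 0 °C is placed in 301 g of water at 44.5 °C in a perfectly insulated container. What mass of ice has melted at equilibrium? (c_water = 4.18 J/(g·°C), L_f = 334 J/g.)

m_melted ≈ 168 g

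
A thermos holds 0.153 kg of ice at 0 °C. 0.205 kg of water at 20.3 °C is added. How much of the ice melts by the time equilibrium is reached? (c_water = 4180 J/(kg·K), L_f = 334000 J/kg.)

m_melted ≈ 0.0521 kg

Cooling the water to 0 °C releases 0.205·4180·20.3 = 17395 J.
Melting all 0.153 kg of ice would need 0.153·334000 = 51102 J.
Since 17395 < 51102 J, not all the ice melts; equilibrium is at 0 °C.
m_melted·334000 = 17395  ⇒  m_melted ≈ 0.05208 kg.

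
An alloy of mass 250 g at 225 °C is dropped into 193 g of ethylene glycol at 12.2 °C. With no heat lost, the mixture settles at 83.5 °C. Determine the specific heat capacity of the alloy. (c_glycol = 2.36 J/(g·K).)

c ≈ 0.918 J/(g·K)

Heat lost by the alloy = heat gained by the glycol:
250·c·(225 − 83.5) = 193·2.36·(83.5 − 12.2)
35375 c = 32476  ⇒  c ≈ 0.918 J/(g·K)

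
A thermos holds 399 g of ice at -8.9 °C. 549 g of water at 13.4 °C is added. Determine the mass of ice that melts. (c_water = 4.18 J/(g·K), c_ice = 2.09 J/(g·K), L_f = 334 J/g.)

Cooling the water to 0 °C releases 549×4.18×13.4 = 30751 J.
Warming the ice to 0 °C takes 399×2.09×8.9 = 7421.8 J, leaving 23329 J for melting.
Melting all 399 g of ice would need 399×334 = 133266 J.
23329 J < 133266 J, so only part of the ice melts and the system sits at 0 °C.
m_melted×334 = 23329  ⇒  m_melted ≈ 69.85 g.

m_melted ≈ 69.8 g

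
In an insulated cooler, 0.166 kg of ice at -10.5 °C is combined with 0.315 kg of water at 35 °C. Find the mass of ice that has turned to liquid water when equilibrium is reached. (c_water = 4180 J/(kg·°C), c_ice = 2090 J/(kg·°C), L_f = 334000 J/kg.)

Cooling the water to 0 °C releases 0.315×4180×35 = 46084 J.
Warming the ice to 0 °C takes 0.166×2090×10.5 = 3642.9 J, leaving 42442 J for melting.
Fully melting the ice requires m_ice L_f = 0.166×334000 = 55444 J.
42442 J < 55444 J, so only part of the ice melts and the system sits at 0 °C.
m_melted×334000 = 42442  ⇒  m_melted ≈ 0.1271 kg.

m_melted ≈ 0.127 kg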